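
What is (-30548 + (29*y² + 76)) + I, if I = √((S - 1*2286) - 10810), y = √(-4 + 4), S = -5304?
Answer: -30472 + 20*I*√46 ≈ -30472.0 + 135.65*I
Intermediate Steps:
y = 0 (y = √0 = 0)
I = 20*I*√46 (I = √((-5304 - 1*2286) - 10810) = √((-5304 - 2286) - 10810) = √(-7590 - 10810) = √(-18400) = 20*I*√46 ≈ 135.65*I)
(-30548 + (29*y² + 76)) + I = (-30548 + (29*0² + 76)) + 20*I*√46 = (-30548 + (29*0 + 76)) + 20*I*√46 = (-30548 + (0 + 76)) + 20*I*√46 = (-30548 + 76) + 20*I*√46 = -30472 + 20*I*√46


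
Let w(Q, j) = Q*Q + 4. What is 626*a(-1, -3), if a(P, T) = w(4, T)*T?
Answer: -37560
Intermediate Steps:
w(Q, j) = 4 + Q² (w(Q, j) = Q² + 4 = 4 + Q²)
a(P, T) = 20*T (a(P, T) = (4 + 4²)*T = (4 + 16)*T = 20*T)
626*a(-1, -3) = 626*(20*(-3)) = 626*(-60) = -37560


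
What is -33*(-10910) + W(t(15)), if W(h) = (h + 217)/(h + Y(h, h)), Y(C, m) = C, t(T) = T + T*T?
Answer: 172814857/480 ≈ 3.6003e+5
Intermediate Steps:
t(T) = T + T²
W(h) = (217 + h)/(2*h) (W(h) = (h + 217)/(h + h) = (217 + h)/((2*h)) = (217 + h)*(1/(2*h)) = (217 + h)/(2*h))
-33*(-10910) + W(t(15)) = -33*(-10910) + (217 + 15*(1 + 15))/(2*((15*(1 + 15)))) = 360030 + (217 + 15*16)/(2*((15*16))) = 360030 + (½)*(217 + 240)/240 = 360030 + (½)*(1/240)*457 = 360030 + 457/480 = 172814857/480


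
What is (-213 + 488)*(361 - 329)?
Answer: 8800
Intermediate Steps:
(-213 + 488)*(361 - 329) = 275*32 = 8800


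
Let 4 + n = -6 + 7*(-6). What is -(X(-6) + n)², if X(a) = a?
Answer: -3364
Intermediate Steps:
n = -52 (n = -4 + (-6 + 7*(-6)) = -4 + (-6 - 42) = -4 - 48 = -52)
-(X(-6) + n)² = -(-6 - 52)² = -1*(-58)² = -1*3364 = -3364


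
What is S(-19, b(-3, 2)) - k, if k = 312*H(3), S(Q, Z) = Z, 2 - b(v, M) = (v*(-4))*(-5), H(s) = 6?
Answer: -1810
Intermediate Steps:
b(v, M) = 2 - 20*v (b(v, M) = 2 - v*(-4)*(-5) = 2 - (-4*v)*(-5) = 2 - 20*v)
k = 1872 (k = 312*6 = 1872)
S(-19, b(-3, 2)) - k = (2 - 20*(-3)) - 1*1872 = (2 + 60) - 1872 = 62 - 1872 = -1810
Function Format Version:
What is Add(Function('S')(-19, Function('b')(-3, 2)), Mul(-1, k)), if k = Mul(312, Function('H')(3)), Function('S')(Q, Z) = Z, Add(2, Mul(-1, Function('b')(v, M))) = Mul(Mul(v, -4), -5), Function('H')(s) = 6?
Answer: -1810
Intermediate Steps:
Function('b')(v, M) = Add(2, Mul(-20, v)) (Function('b')(v, M) = Add(2, Mul(-1, Mul(Mul(v, -4), -5))) = Add(2, Mul(-1, Mul(Mul(-4, v), -5))) = Add(2, Mul(-1, Mul(20, v))) = Add(2, Mul(-20, v)))
k = 1872 (k = Mul(312, 6) = 1872)
Add(Function('S')(-19, Function('b')(-3, 2)), Mul(-1, k)) = Add(Add(2, Mul(-20, -3)), Mul(-1, 1872)) = Add(Add(2, 60), -1872) = Add(62, -1872) = -1810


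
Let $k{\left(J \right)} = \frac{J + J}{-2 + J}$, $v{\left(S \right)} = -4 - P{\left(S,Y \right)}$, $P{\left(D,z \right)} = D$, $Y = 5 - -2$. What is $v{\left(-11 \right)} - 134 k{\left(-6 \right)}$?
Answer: $-194$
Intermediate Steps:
$Y = 7$ ($Y = 5 + 2 = 7$)
$v{\left(S \right)} = -4 - S$
$k{\left(J \right)} = \frac{2 J}{-2 + J}$
$v{\left(-11 \right)} - 134 k{\left(-6 \right)} = \left(-4 - -11\right) - 134 \cdot 2 \left(-6\right) \frac{1}{-2 - 6} = \left(-4 + 11\right) - 134 \cdot 2 \left(-6\right) \frac{1}{-8} = 7 - 134 \cdot 2 \left(-6\right) \left(- \frac{1}{8}\right) = 7 - 201 = -194$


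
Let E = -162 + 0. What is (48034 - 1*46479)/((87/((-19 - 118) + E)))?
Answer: -464945/87 ≈ -5344.2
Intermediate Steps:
E = -162
(48034 - 1*46479)/((87/((-19 - 118) + E))) = (48034 - 1*46479)/((87/((-19 - 118) - 162))) = (48034 - 46479)/((87/(-137 - 162))) = 1555/((87/(-299))) = 1555/((87*(-1/299))) = 1555/(-87/299) = 1555*(-299/87) = -464945/87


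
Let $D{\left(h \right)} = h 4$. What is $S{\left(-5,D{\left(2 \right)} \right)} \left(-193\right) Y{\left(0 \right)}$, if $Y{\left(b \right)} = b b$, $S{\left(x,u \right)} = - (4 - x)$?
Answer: $0$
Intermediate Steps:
$D{\left(h \right)} = 4 h$
$S{\left(x,u \right)} = -4 + x$
$Y{\left(b \right)} = b^{2}$
$S{\left(-5,D{\left(2 \right)} \right)} \left(-193\right) Y{\left(0 \right)} = \left(-4 - 5\right) \left(-193\right) 0^{2} = \left(-9\right) \left(-193\right) 0 = 1737 \cdot 0 = 0$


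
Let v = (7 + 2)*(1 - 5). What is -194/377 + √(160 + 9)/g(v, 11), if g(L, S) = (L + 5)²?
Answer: -181533/362297 ≈ -0.50106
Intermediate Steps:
v = -36 (v = 9*(-4) = -36)
g(L, S) = (5 + L)²
-194/377 + √(160 + 9)/g(v, 11) = -194/377 + √(160 + 9)/((5 - 36)²) = -194*1/377 + √169/((-31)²) = -194/377 + 13/961 = -181533/362297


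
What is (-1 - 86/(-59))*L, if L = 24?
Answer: 648/59 ≈ 10.983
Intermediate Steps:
(-1 - 86/(-59))*L = (-1 - 86/(-59))*24 = (-1 - 86*(-1/59))*24 = (-1 + 86/59)*24 = (27/59)*24 = 648/59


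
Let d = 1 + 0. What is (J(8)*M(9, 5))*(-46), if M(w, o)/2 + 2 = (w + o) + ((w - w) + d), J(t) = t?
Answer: -9568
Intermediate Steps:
d = 1
M(w, o) = -2 + 2*o + 2*w (M(w, o) = -4 + 2*((w + o) + ((w - w) + 1)) = -4 + 2*((o + w) + (0 + 1)) = -4 + 2*((o + w) + 1) = -4 + 2*(1 + o + w) = -4 + (2 + 2*o + 2*w) = -2 + 2*o + 2*w)
(J(8)*M(9, 5))*(-46) = (8*(-2 + 2*5 + 2*9))*(-46) = (8*(-2 + 10 + 18))*(-46) = (8*26)*(-46) = 208*(-46) = -9568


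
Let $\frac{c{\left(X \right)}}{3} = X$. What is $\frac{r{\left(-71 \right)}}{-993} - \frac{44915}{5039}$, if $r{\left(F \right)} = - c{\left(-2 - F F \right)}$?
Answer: $- \frac{40278542}{1667909} \approx -24.149$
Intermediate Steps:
$c{\left(X \right)} = 3 X$
$r{\left(F \right)} = 6 + 3 F^{2}$ ($r{\left(F \right)} = - 3 \left(-2 - F F\right) = - 3 \left(-2 - F^{2}\right) = - (-6 - 3 F^{2}) = 6 + 3 F^{2}$)
$\frac{r{\left(-71 \right)}}{-993} - \frac{44915}{5039} = \frac{6 + 3 \left(-71\right)^{2}}{-993} - \frac{44915}{5039} = \left(6 + 3 \cdot 5041\right) \left(- \frac{1}{993}\right) - \frac{44915}{5039} = \left(6 + 15123\right) \left(- \frac{1}{993}\right) - \frac{44915}{5039} = 15129 \left(- \frac{1}{993}\right) - \frac{44915}{5039} = - \frac{5043}{331} - \frac{44915}{5039} = - \frac{40278542}{1667909}$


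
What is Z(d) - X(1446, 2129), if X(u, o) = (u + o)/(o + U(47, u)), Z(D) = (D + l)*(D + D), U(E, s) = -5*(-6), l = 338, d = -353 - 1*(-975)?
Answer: 2578360585/2159 ≈ 1.1942e+6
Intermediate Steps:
d = 622 (d = -353 + 975 = 622)
U(E, s) = 30
Z(D) = 2*D*(338 + D) (Z(D) = (D + 338)*(D + D) = (338 + D)*(2*D) = 2*D*(338 + D))
X(u, o) = (o + u)/(30 + o) (X(u, o) = (u + o)/(o + 30) = (o + u)/(30 + o))
Z(d) - X(1446, 2129) = 2*622*(338 + 622) - (2129 + 1446)/(30 + 2129) = 2*622*960 - 3575/2159 = 1194240 - 3575/2159 = 2578360585/2159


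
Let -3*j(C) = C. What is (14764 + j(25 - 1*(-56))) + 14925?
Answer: 29662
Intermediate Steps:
j(C) = -C/3
(14764 + j(25 - 1*(-56))) + 14925 = (14764 - (25 - 1*(-56))/3) + 14925 = (14764 - (25 + 56)/3) + 14925 = (14764 - ⅓*81) + 14925 = (14764 - 27) + 14925 = 14737 + 14925 = 29662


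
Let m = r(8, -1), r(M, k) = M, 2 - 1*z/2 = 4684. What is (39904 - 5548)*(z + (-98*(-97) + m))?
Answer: 5153400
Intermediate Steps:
z = -9364 (z = 4 - 2*4684 = 4 - 9368 = -9364)
m = 8
(39904 - 5548)*(z + (-98*(-97) + m)) = (39904 - 5548)*(-9364 + (-98*(-97) + 8)) = 34356*(-9364 + (9506 + 8)) = 34356*(-9364 + 9514) = 34356*150 = 5153400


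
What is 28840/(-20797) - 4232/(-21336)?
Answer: -9416381/7923657 ≈ -1.1884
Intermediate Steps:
28840/(-20797) - 4232/(-21336) = 28840*(-1/20797) - 4232*(-1/21336) = -4120/2971 + 529/2667 = -9416381/7923657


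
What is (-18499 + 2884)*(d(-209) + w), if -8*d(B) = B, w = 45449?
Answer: -5680752615/8 ≈ -7.1009e+8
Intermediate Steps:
d(B) = -B/8
(-18499 + 2884)*(d(-209) + w) = (-18499 + 2884)*(-⅛*(-209) + 45449) = -15615*(209/8 + 45449) = -15615*363801/8 = -5680752615/8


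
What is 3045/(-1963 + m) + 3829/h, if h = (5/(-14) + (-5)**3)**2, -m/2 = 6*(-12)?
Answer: -8013545729/5602565475 ≈ -1.4303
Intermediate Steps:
m = 144 (m = -12*(-12) = -2*(-72) = 144)
h = 3080025/196 (h = (5*(-1/14) - 125)**2 = (-5/14 - 125)**2 = (-1755/14)**2 = 3080025/196 ≈ 15714.)
3045/(-1963 + m) + 3829/h = 3045/(-1963 + 144) + 3829/(3080025/196) = 3045/(-1819) + 3829*(196/3080025) = 3045*(-1/1819) + 750484/3080025 = -3045/1819 + 750484/3080025 = -8013545729/5602565475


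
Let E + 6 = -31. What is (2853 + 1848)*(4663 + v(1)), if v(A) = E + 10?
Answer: 21793836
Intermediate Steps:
E = -37 (E = -6 - 31 = -37)
v(A) = -27 (v(A) = -37 + 10 = -27)
(2853 + 1848)*(4663 + v(1)) = (2853 + 1848)*(4663 - 27) = 4701*4636 = 21793836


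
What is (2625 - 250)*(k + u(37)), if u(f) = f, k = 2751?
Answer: 6621500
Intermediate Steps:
(2625 - 250)*(k + u(37)) = (2625 - 250)*(2751 + 37) = 2375*2788 = 6621500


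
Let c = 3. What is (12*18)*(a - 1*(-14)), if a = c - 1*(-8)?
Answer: 5400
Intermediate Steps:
a = 11 (a = 3 - 1*(-8) = 3 + 8 = 11)
(12*18)*(a - 1*(-14)) = (12*18)*(11 - 1*(-14)) = 216*(11 + 14) = 216*25 = 5400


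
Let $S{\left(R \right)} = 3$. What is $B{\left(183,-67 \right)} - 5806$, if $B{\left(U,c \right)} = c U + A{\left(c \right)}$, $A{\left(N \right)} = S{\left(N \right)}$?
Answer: $-18064$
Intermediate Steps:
$A{\left(N \right)} = 3$
$B{\left(U,c \right)} = 3 + U c$ ($B{\left(U,c \right)} = c U + 3 = U c + 3 = 3 + U c$)
$B{\left(183,-67 \right)} - 5806 = \left(3 + 183 \left(-67\right)\right) - 5806 = \left(3 - 12261\right) - 5806 = -12258 - 5806 = -18064$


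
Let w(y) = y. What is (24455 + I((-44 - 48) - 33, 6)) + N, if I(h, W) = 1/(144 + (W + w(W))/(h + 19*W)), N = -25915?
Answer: -2295109/1572 ≈ -1460.0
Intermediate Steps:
I(h, W) = 1/(144 + 2*W/(h + 19*W)) (I(h, W) = 1/(144 + (W + W)/(h + 19*W)) = 1/(144 + (2*W)/(h + 19*W)) = 1/(144 + 2*W/(h + 19*W)))
(24455 + I((-44 - 48) - 33, 6)) + N = (24455 + (((-44 - 48) - 33) + 19*6)/(2*(72*((-44 - 48) - 33) + 1369*6))) - 25915 = (24455 + ((-92 - 33) + 114)/(2*(72*(-92 - 33) + 8214))) - 25915 = (24455 + (-125 + 114)/(2*(72*(-125) + 8214))) - 25915 = (24455 + (½)*(-11)/(-9000 + 8214)) - 25915 = (24455 + (½)*(-11)/(-786)) - 25915 = (24455 + (½)*(-1/786)*(-11)) - 25915 = (24455 + 11/1572) - 25915 = 38443271/1572 - 25915 = -2295109/1572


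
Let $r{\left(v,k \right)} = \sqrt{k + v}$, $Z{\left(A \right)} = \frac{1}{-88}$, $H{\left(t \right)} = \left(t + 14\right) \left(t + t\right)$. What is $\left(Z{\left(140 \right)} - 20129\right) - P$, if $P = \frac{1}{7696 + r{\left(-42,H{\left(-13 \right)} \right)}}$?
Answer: $\frac{- 1771353 \sqrt{17} + 6816166388 i}{88 \left(\sqrt{17} - 3848 i\right)} \approx -20129.0 + 1.4156 \cdot 10^{-7} i$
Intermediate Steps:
$H{\left(t \right)} = 2 t \left(14 + t\right)$ ($H{\left(t \right)} = \left(14 + t\right) 2 t = 2 t \left(14 + t\right)$)
$Z{\left(A \right)} = - \frac{1}{88}$
$P = \frac{1}{7696 + 2 i \sqrt{17}}$ ($P = \frac{1}{7696 + \sqrt{2 \left(-13\right) \left(14 - 13\right) - 42}} = \frac{1}{7696 + \sqrt{2 \left(-13\right) 1 - 42}} = \frac{1}{7696 + \sqrt{-26 - 42}} = \frac{1}{7696 + \sqrt{-68}} = \frac{1}{7696 + 2 i \sqrt{17}} \approx 0.00012994 - 1.39 \cdot 10^{-7} i$)
$\left(Z{\left(140 \right)} - 20129\right) - P = \left(- \frac{1}{88} - 20129\right) - \left(\frac{1924}{14807121} - \frac{i \sqrt{17}}{29614242}\right) = - \frac{1771353}{88} - \left(\frac{1924}{14807121} - \frac{i \sqrt{17}}{29614242}\right) = - \frac{26228638374025}{1303026648} + \frac{i \sqrt{17}}{29614242}$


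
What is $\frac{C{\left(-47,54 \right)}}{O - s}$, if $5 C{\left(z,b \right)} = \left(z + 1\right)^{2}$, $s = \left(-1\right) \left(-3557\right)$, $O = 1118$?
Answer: $- \frac{2116}{12195} \approx -0.17351$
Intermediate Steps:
$s = 3557$
$C{\left(z,b \right)} = \frac{\left(1 + z\right)^{2}}{5}$ ($C{\left(z,b \right)} = \frac{\left(z + 1\right)^{2}}{5} = \frac{\left(1 + z\right)^{2}}{5}$)
$\frac{C{\left(-47,54 \right)}}{O - s} = \frac{\frac{1}{5} \left(1 - 47\right)^{2}}{1118 - 3557} = \frac{\frac{1}{5} \left(-46\right)^{2}}{1118 - 3557} = \frac{\frac{1}{5} \cdot 2116}{-2439} = \frac{2116}{5} \left(- \frac{1}{2439}\right) = - \frac{2116}{12195}$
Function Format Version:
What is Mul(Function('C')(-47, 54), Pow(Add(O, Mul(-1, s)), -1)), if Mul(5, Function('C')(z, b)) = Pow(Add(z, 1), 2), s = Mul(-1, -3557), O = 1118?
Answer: Rational(-2116, 12195) ≈ -0.17351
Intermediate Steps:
s = 3557
Function('C')(z, b) = Mul(Rational(1, 5), Pow(Add(1, z), 2)) (Function('C')(z, b) = Mul(Rational(1, 5), Pow(Add(z, 1), 2)) = Mul(Rational(1, 5), Pow(Add(1, z), 2)))
Mul(Function('C')(-47, 54), Pow(Add(O, Mul(-1, s)), -1)) = Mul(Mul(Rational(1, 5), Pow(Add(1, -47), 2)), Pow(Add(1118, Mul(-1, 3557)), -1)) = Mul(Mul(Rational(1, 5), Pow(-46, 2)), Pow(Add(1118, -3557), -1)) = Mul(Mul(Rational(1, 5), 2116), Pow(-2439, -1)) = Mul(Rational(2116, 5), Rational(-1, 2439)) = Rational(-2116, 12195)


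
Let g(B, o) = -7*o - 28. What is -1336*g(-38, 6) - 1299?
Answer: 92221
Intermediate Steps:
g(B, o) = -28 - 7*o
-1336*g(-38, 6) - 1299 = -1336*(-28 - 7*6) - 1299 = -1336*(-28 - 42) - 1299 = -1336*(-70) - 1299 = 93520 - 1299 = 92221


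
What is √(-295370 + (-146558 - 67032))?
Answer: 4*I*√31810 ≈ 713.41*I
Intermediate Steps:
√(-295370 + (-146558 - 67032)) = √(-295370 - 213590) = √(-508960) = 4*I*√31810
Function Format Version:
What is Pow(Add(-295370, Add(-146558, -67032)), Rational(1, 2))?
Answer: Mul(4, I, Pow(31810, Rational(1, 2))) ≈ Mul(713.41, I)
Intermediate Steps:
Pow(Add(-295370, Add(-146558, -67032)), Rational(1, 2)) = Pow(Add(-295370, -213590), Rational(1, 2)) = Pow(-508960, Rational(1, 2)) = Mul(4, I, Pow(31810, Rational(1, 2)))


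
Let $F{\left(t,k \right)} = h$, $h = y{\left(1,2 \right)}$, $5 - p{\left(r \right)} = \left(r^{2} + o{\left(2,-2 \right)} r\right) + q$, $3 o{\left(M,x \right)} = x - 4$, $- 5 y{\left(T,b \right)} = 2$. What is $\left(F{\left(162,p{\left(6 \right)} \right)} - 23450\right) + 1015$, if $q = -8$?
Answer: $- \frac{112177}{5} \approx -22435.0$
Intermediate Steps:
$y{\left(T,b \right)} = - \frac{2}{5}$ ($y{\left(T,b \right)} = \left(- \frac{1}{5}\right) 2 = - \frac{2}{5}$)
$o{\left(M,x \right)} = - \frac{4}{3} + \frac{x}{3}$ ($o{\left(M,x \right)} = \frac{x - 4}{3} = \frac{-4 + x}{3} = - \frac{4}{3} + \frac{x}{3}$)
$p{\left(r \right)} = 13 - r^{2} + 2 r$ ($p{\left(r \right)} = 5 - \left(\left(r^{2} + \left(- \frac{4}{3} + \frac{1}{3} \left(-2\right)\right) r\right) - 8\right) = 5 - \left(\left(r^{2} + \left(- \frac{4}{3} - \frac{2}{3}\right) r\right) - 8\right) = 5 - \left(\left(r^{2} - 2 r\right) - 8\right) = 5 - \left(-8 + r^{2} - 2 r\right) = 5 + \left(8 - r^{2} + 2 r\right) = 13 - r^{2} + 2 r$)
$h = - \frac{2}{5} \approx -0.4$
$F{\left(t,k \right)} = - \frac{2}{5}$
$\left(F{\left(162,p{\left(6 \right)} \right)} - 23450\right) + 1015 = \left(- \frac{2}{5} - 23450\right) + 1015 = - \frac{117252}{5} + 1015 = - \frac{112177}{5}$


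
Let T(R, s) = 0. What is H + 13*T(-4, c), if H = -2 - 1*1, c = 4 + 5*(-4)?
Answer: -3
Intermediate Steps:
c = -16 (c = 4 - 20 = -16)
H = -3 (H = -2 - 1 = -3)
H + 13*T(-4, c) = -3 + 13*0 = -3 + 0 = -3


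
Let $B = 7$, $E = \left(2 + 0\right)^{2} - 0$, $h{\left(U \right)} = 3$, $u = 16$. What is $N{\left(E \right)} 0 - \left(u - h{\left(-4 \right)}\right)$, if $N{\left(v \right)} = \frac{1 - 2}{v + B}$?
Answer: $-13$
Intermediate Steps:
$E = 4$ ($E = 2^{2} + 0 = 4 + 0 = 4$)
$N{\left(v \right)} = - \frac{1}{7 + v}$ ($N{\left(v \right)} = \frac{1 - 2}{v + 7} = - \frac{1}{7 + v}$)
$N{\left(E \right)} 0 - \left(u - h{\left(-4 \right)}\right) = - \frac{1}{7 + 4} \cdot 0 + \left(3 - 16\right) = - \frac{1}{11} \cdot 0 + \left(3 - 16\right) = \left(-1\right) \frac{1}{11} \cdot 0 - 13 = \left(- \frac{1}{11}\right) 0 - 13 = 0 - 13 = -13$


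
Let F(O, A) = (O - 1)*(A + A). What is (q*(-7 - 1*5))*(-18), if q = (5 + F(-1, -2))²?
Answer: 36504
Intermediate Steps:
F(O, A) = 2*A*(-1 + O) (F(O, A) = (-1 + O)*(2*A) = 2*A*(-1 + O))
q = 169 (q = (5 + 2*(-2)*(-1 - 1))² = (5 + 2*(-2)*(-2))² = (5 + 8)² = 13² = 169)
(q*(-7 - 1*5))*(-18) = (169*(-7 - 1*5))*(-18) = (169*(-7 - 5))*(-18) = (169*(-12))*(-18) = -2028*(-18) = 36504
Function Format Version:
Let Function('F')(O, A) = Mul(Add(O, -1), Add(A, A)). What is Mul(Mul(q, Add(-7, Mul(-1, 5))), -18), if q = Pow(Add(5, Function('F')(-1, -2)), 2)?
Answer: 36504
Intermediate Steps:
Function('F')(O, A) = Mul(2, A, Add(-1, O)) (Function('F')(O, A) = Mul(Add(-1, O), Mul(2, A)) = Mul(2, A, Add(-1, O)))
q = 169 (q = Pow(Add(5, Mul(2, -2, Add(-1, -1))), 2) = Pow(Add(5, Mul(2, -2, -2)), 2) = Pow(Add(5, 8), 2) = Pow(13, 2) = 169)
Mul(Mul(q, Add(-7, Mul(-1, 5))), -18) = Mul(Mul(169, Add(-7, Mul(-1, 5))), -18) = Mul(Mul(169, Add(-7, -5)), -18) = Mul(Mul(169, -12), -18) = Mul(-2028, -18) = 36504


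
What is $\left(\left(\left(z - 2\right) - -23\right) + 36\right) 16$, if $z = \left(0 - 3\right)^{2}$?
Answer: $1056$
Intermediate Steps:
$z = 9$ ($z = \left(-3\right)^{2} = 9$)
$\left(\left(\left(z - 2\right) - -23\right) + 36\right) 16 = \left(\left(\left(9 - 2\right) - -23\right) + 36\right) 16 = \left(\left(7 + 23\right) + 36\right) 16 = \left(30 + 36\right) 16 = 66 \cdot 16 = 1056$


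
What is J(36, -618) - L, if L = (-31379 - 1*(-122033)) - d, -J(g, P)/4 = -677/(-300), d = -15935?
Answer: -7994852/75 ≈ -1.0660e+5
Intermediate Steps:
J(g, P) = -677/75 (J(g, P) = -(-2708)/(-300) = -(-2708)*(-1)/300 = -4*677/300 = -677/75)
L = 106589 (L = (-31379 - 1*(-122033)) - 1*(-15935) = (-31379 + 122033) + 15935 = 90654 + 15935 = 106589)
J(36, -618) - L = -677/75 - 1*106589 = -677/75 - 106589 = -7994852/75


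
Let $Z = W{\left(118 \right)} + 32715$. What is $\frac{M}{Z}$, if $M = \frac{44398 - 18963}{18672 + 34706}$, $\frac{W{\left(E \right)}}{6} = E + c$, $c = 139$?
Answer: $\frac{25435}{1828570146} \approx 1.391 \cdot 10^{-5}$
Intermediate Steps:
$W{\left(E \right)} = 834 + 6 E$ ($W{\left(E \right)} = 6 \left(E + 139\right) = 6 \left(139 + E\right) = 834 + 6 E$)
$M = \frac{25435}{53378} \approx 0.47651$
$Z = 34257$ ($Z = \left(834 + 6 \cdot 118\right) + 32715 = \left(834 + 708\right) + 32715 = 1542 + 32715 = 34257$)
$\frac{M}{Z} = \frac{25435}{53378 \cdot 34257} = \frac{25435}{53378} \cdot \frac{1}{34257} = \frac{25435}{1828570146}$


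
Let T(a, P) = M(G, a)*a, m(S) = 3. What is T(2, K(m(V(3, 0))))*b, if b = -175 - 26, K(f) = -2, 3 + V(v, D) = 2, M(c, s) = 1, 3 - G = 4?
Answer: -402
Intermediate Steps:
G = -1 (G = 3 - 1*4 = 3 - 4 = -1)
V(v, D) = -1 (V(v, D) = -3 + 2 = -1)
T(a, P) = a (T(a, P) = 1*a = a)
b = -201
T(2, K(m(V(3, 0))))*b = 2*(-201) = -402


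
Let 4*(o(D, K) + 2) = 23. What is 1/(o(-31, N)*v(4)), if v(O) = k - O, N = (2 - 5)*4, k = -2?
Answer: -2/45 ≈ -0.044444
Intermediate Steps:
N = -12 (N = -3*4 = -12)
o(D, K) = 15/4 (o(D, K) = -2 + (¼)*23 = -2 + 23/4 = 15/4)
v(O) = -2 - O
1/(o(-31, N)*v(4)) = 1/((15/4)*(-2 - 1*4)) = 4/(15*(-2 - 4)) = (4/15)/(-6) = (4/15)*(-⅙) = -2/45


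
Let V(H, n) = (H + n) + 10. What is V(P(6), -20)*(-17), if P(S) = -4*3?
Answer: 374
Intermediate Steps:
P(S) = -12
V(H, n) = 10 + H + n
V(P(6), -20)*(-17) = (10 - 12 - 20)*(-17) = -22*(-17) = 374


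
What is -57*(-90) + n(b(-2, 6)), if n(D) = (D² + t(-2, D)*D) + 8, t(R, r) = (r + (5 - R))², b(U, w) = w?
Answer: 6188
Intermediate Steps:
t(R, r) = (5 + r - R)²
n(D) = 8 + D² + D*(7 + D)² (n(D) = (D² + (5 + D - 1*(-2))²*D) + 8 = (D² + (5 + D + 2)²*D) + 8 = (D² + (7 + D)²*D) + 8 = (D² + D*(7 + D)²) + 8 = 8 + D² + D*(7 + D)²)
-57*(-90) + n(b(-2, 6)) = -57*(-90) + (8 + 6² + 6*(7 + 6)²) = 5130 + (8 + 36 + 6*13²) = 5130 + (8 + 36 + 6*169) = 5130 + (8 + 36 + 1014) = 5130 + 1058 = 6188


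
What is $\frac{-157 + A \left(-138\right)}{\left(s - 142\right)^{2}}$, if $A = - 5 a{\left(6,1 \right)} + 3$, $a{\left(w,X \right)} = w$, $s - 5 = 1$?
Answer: $\frac{3569}{18496} \approx 0.19296$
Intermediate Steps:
$s = 6$ ($s = 5 + 1 = 6$)
$A = -27$ ($A = \left(-5\right) 6 + 3 = -30 + 3 = -27$)
$\frac{-157 + A \left(-138\right)}{\left(s - 142\right)^{2}} = \frac{-157 - -3726}{\left(6 - 142\right)^{2}} = \frac{-157 + 3726}{\left(-136\right)^{2}} = \frac{3569}{18496}$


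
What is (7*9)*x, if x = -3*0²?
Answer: 0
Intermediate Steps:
x = 0 (x = -3*0 = 0)
(7*9)*x = (7*9)*0 = 63*0 = 0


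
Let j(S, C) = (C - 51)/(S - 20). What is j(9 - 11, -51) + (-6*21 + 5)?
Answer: -1280/11 ≈ -116.36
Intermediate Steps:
j(S, C) = (-51 + C)/(-20 + S)
j(9 - 11, -51) + (-6*21 + 5) = (-51 - 51)/(-20 + (9 - 11)) + (-6*21 + 5) = -102/(-20 - 2) + (-126 + 5) = -102/(-22) - 121 = -1/22*(-102) - 121 = 51/11 - 121 = -1280/11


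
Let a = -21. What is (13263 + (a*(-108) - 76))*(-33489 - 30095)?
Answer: -982690720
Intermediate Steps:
(13263 + (a*(-108) - 76))*(-33489 - 30095) = (13263 + (-21*(-108) - 76))*(-33489 - 30095) = (13263 + (2268 - 76))*(-63584) = (13263 + 2192)*(-63584) = 15455*(-63584) = -982690720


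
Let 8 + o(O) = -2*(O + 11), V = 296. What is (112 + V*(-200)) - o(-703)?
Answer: -60464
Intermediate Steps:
o(O) = -30 - 2*O (o(O) = -8 - 2*(O + 11) = -8 - 2*(11 + O) = -8 + (-22 - 2*O) = -30 - 2*O)
(112 + V*(-200)) - o(-703) = (112 + 296*(-200)) - (-30 - 2*(-703)) = (112 - 59200) - (-30 + 1406) = -59088 - 1*1376 = -59088 - 1376 = -60464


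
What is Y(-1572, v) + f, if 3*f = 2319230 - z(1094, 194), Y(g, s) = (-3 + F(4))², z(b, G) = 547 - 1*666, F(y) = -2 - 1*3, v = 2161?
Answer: 2319541/3 ≈ 7.7318e+5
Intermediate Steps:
F(y) = -5 (F(y) = -2 - 3 = -5)
z(b, G) = -119 (z(b, G) = 547 - 666 = -119)
Y(g, s) = 64 (Y(g, s) = (-3 - 5)² = (-8)² = 64)
f = 2319349/3 (f = (2319230 - 1*(-119))/3 = (2319230 + 119)/3 = (⅓)*2319349 = 2319349/3 ≈ 7.7312e+5)
Y(-1572, v) + f = 64 + 2319349/3 = 2319541/3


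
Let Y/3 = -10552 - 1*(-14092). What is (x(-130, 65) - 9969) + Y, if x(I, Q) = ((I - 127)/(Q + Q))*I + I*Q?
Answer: -7542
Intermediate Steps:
x(I, Q) = I*Q + I*(-127 + I)/(2*Q) (x(I, Q) = ((-127 + I)/((2*Q)))*I + I*Q = ((-127 + I)*(1/(2*Q)))*I + I*Q = ((-127 + I)/(2*Q))*I + I*Q = I*(-127 + I)/(2*Q) + I*Q = I*Q + I*(-127 + I)/(2*Q))
Y = 10620 (Y = 3*(-10552 - 1*(-14092)) = 3*(-10552 + 14092) = 3*3540 = 10620)
(x(-130, 65) - 9969) + Y = ((½)*(-130)*(-127 - 130 + 2*65²)/65 - 9969) + 10620 = ((½)*(-130)*(1/65)*(-127 - 130 + 2*4225) - 9969) + 10620 = ((½)*(-130)*(1/65)*(-127 - 130 + 8450) - 9969) + 10620 = ((½)*(-130)*(1/65)*8193 - 9969) + 10620 = (-8193 - 9969) + 10620 = -18162 + 10620 = -7542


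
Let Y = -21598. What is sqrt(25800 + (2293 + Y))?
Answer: sqrt(6495) ≈ 80.592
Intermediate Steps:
sqrt(25800 + (2293 + Y)) = sqrt(25800 + (2293 - 21598)) = sqrt(25800 - 19305) = sqrt(6495)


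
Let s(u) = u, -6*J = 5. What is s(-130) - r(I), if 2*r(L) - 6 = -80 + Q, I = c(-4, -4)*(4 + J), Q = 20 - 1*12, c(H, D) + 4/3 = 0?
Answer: -97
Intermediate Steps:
J = -⅚ (J = -⅙*5 = -⅚ ≈ -0.83333)
c(H, D) = -4/3 (c(H, D) = -4/3 + 0 = -4/3)
Q = 8 (Q = 20 - 12 = 8)
I = -38/9 (I = -4*(4 - ⅚)/3 = -4/3*19/6 = -38/9 ≈ -4.2222)
r(L) = -33 (r(L) = 3 + (-80 + 8)/2 = 3 + (½)*(-72) = 3 - 36 = -33)
s(-130) - r(I) = -130 - 1*(-33) = -130 + 33 = -97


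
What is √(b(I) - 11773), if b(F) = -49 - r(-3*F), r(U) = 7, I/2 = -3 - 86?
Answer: I*√11829 ≈ 108.76*I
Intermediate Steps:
I = -178 (I = 2*(-3 - 86) = 2*(-89) = -178)
b(F) = -56 (b(F) = -49 - 1*7 = -49 - 7 = -56)
√(b(I) - 11773) = √(-56 - 11773) = √(-11829) = I*√11829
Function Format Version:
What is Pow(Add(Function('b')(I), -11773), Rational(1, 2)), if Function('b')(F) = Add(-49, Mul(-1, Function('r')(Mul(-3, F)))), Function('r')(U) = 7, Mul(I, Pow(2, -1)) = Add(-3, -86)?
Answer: Mul(I, Pow(11829, Rational(1, 2))) ≈ Mul(108.76, I)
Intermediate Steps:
I = -178 (I = Mul(2, Add(-3, -86)) = Mul(2, -89) = -178)
Function('b')(F) = -56 (Function('b')(F) = Add(-49, Mul(-1, 7)) = Add(-49, -7) = -56)
Pow(Add(Function('b')(I), -11773), Rational(1, 2)) = Pow(Add(-56, -11773), Rational(1, 2)) = Pow(-11829, Rational(1, 2)) = Mul(I, Pow(11829, Rational(1, 2)))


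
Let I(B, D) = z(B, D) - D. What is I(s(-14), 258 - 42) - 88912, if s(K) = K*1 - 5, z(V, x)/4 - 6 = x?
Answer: -88240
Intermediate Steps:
z(V, x) = 24 + 4*x
s(K) = -5 + K (s(K) = K - 5 = -5 + K)
I(B, D) = 24 + 3*D (I(B, D) = (24 + 4*D) - D = 24 + 3*D)
I(s(-14), 258 - 42) - 88912 = (24 + 3*(258 - 42)) - 88912 = (24 + 3*216) - 88912 = (24 + 648) - 88912 = 672 - 88912 = -88240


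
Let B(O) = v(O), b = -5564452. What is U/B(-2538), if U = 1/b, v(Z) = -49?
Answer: 1/272658148 ≈ 3.6676e-9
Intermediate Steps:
U = -1/5564452 (U = 1/(-5564452) = -1/5564452 ≈ -1.7971e-7)
B(O) = -49
U/B(-2538) = -1/5564452/(-49) = -1/5564452*(-1/49) = 1/272658148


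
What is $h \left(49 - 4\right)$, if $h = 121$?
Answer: $5445$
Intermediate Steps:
$h \left(49 - 4\right) = 121 \left(49 - 4\right) = 121 \cdot 45 = 5445$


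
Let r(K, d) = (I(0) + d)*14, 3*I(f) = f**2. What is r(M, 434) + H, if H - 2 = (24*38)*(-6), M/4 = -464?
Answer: 606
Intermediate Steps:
M = -1856 (M = 4*(-464) = -1856)
I(f) = f**2/3
H = -5470 (H = 2 + (24*38)*(-6) = 2 + 912*(-6) = 2 - 5472 = -5470)
r(K, d) = 14*d (r(K, d) = ((1/3)*0**2 + d)*14 = ((1/3)*0 + d)*14 = (0 + d)*14 = d*14 = 14*d)
r(M, 434) + H = 14*434 - 5470 = 6076 - 5470 = 606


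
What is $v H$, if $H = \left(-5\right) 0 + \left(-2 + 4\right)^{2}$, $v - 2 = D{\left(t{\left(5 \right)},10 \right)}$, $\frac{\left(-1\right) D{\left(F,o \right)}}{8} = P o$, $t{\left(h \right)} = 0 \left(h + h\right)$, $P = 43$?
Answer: $-13752$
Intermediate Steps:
$t{\left(h \right)} = 0$ ($t{\left(h \right)} = 0 \cdot 2 h = 0$)
$D{\left(F,o \right)} = - 344 o$ ($D{\left(F,o \right)} = - 8 \cdot 43 o = - 344 o$)
$v = -3438$ ($v = 2 - 3440 = -3438$)
$H = 4$ ($H = 0 + 2^{2} = 0 + 4 = 4$)
$v H = \left(-3438\right) 4 = -13752$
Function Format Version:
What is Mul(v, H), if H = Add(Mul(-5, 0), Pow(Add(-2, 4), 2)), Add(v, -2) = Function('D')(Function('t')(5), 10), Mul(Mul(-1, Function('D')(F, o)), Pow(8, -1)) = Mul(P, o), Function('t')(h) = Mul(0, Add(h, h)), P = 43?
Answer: -13752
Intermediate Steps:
Function('t')(h) = 0 (Function('t')(h) = Mul(0, Mul(2, h)) = 0)
Function('D')(F, o) = Mul(-344, o) (Function('D')(F, o) = Mul(-8, Mul(43, o)) = Mul(-344, o))
v = -3438 (v = Add(2, Mul(-344, 10)) = Add(2, -3440) = -3438)
H = 4 (H = Add(0, Pow(2, 2)) = Add(0, 4) = 4)
Mul(v, H) = Mul(-3438, 4) = -13752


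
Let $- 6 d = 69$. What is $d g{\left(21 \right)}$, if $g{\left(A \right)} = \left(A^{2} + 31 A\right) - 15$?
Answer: $- \frac{24771}{2} \approx -12386.0$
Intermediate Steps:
$d = - \frac{23}{2}$ ($d = \left(- \frac{1}{6}\right) 69 = - \frac{23}{2} \approx -11.5$)
$g{\left(A \right)} = -15 + A^{2} + 31 A$
$d g{\left(21 \right)} = - \frac{23 \left(-15 + 21^{2} + 31 \cdot 21\right)}{2} = - \frac{23 \left(-15 + 441 + 651\right)}{2} = \left(- \frac{23}{2}\right) 1077 = - \frac{24771}{2}$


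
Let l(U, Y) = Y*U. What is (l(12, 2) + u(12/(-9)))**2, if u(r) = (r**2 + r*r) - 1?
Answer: 57121/81 ≈ 705.20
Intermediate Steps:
l(U, Y) = U*Y
u(r) = -1 + 2*r**2 (u(r) = (r**2 + r**2) - 1 = 2*r**2 - 1 = -1 + 2*r**2)
(l(12, 2) + u(12/(-9)))**2 = (12*2 + (-1 + 2*(12/(-9))**2))**2 = (24 + (-1 + 2*(12*(-1/9))**2))**2 = (24 + (-1 + 2*(-4/3)**2))**2 = (24 + (-1 + 2*(16/9)))**2 = (24 + (-1 + 32/9))**2 = (24 + 23/9)**2 = (239/9)**2 = 57121/81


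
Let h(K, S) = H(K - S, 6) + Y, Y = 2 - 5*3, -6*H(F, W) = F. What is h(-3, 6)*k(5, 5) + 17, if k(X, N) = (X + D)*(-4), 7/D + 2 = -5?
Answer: 201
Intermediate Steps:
D = -1 (D = 7/(-2 - 5) = 7/(-7) = 7*(-⅐) = -1)
H(F, W) = -F/6
Y = -13 (Y = 2 - 15 = -13)
h(K, S) = -13 - K/6 + S/6 (h(K, S) = -(K - S)/6 - 13 = (-K/6 + S/6) - 13 = -13 - K/6 + S/6)
k(X, N) = 4 - 4*X (k(X, N) = (X - 1)*(-4) = (-1 + X)*(-4) = 4 - 4*X)
h(-3, 6)*k(5, 5) + 17 = (-13 - ⅙*(-3) + (⅙)*6)*(4 - 4*5) + 17 = (-13 + ½ + 1)*(4 - 20) + 17 = -23/2*(-16) + 17 = 184 + 17 = 201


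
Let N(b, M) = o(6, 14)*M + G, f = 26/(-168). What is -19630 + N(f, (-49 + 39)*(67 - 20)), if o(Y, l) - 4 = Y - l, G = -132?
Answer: -17882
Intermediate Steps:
o(Y, l) = 4 + Y - l (o(Y, l) = 4 + (Y - l) = 4 + Y - l)
f = -13/84 (f = 26*(-1/168) = -13/84 ≈ -0.15476)
N(b, M) = -132 - 4*M (N(b, M) = (4 + 6 - 1*14)*M - 132 = (4 + 6 - 14)*M - 132 = -4*M - 132 = -132 - 4*M)
-19630 + N(f, (-49 + 39)*(67 - 20)) = -19630 + (-132 - 4*(-49 + 39)*(67 - 20)) = -19630 + (-132 - (-40)*47) = -19630 + (-132 - 4*(-470)) = -19630 + (-132 + 1880) = -19630 + 1748 = -17882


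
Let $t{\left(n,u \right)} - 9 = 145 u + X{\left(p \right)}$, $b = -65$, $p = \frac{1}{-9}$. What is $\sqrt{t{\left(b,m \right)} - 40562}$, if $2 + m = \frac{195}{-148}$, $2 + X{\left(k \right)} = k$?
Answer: $\frac{i \sqrt{2022426031}}{222} \approx 202.57 i$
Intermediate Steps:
$p = - \frac{1}{9} \approx -0.11111$
$X{\left(k \right)} = -2 + k$
$m = - \frac{491}{148}$ ($m = -2 + \frac{195}{-148} = -2 + 195 \left(- \frac{1}{148}\right) = -2 - \frac{195}{148} = - \frac{491}{148} \approx -3.3176$)
$t{\left(n,u \right)} = \frac{62}{9} + 145 u$ ($t{\left(n,u \right)} = 9 + \left(145 u - \frac{19}{9}\right) = 9 + \left(- \frac{19}{9} + 145 u\right) = \frac{62}{9} + 145 u$)
$\sqrt{t{\left(b,m \right)} - 40562} = \sqrt{\left(\frac{62}{9} + 145 \left(- \frac{491}{148}\right)\right) - 40562} = \sqrt{\left(\frac{62}{9} - \frac{71195}{148}\right) - 40562} = \sqrt{- \frac{631579}{1332} - 40562} = \sqrt{- \frac{54660163}{1332}} = \frac{i \sqrt{2022426031}}{222}$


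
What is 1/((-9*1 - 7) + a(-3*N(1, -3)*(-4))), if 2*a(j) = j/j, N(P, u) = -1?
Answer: -2/31 ≈ -0.064516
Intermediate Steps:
a(j) = ½ (a(j) = (j/j)/2 = (½)*1 = ½)
1/((-9*1 - 7) + a(-3*N(1, -3)*(-4))) = 1/((-9*1 - 7) + ½) = 1/((-9 - 7) + ½) = 1/(-16 + ½) = 1/(-31/2) = -2/31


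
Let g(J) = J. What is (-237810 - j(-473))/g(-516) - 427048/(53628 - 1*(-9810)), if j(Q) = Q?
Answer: 2472637973/5455668 ≈ 453.22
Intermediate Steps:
(-237810 - j(-473))/g(-516) - 427048/(53628 - 1*(-9810)) = (-237810 - 1*(-473))/(-516) - 427048/(53628 - 1*(-9810)) = (-237810 + 473)*(-1/516) - 427048/(53628 + 9810) = -237337*(-1/516) - 427048/63438 = 237337/516 - 427048*1/63438 = 237337/516 - 213524/31719 = 2472637973/5455668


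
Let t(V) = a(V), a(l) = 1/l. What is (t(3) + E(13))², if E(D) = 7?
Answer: 484/9 ≈ 53.778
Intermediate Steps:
t(V) = 1/V
(t(3) + E(13))² = (1/3 + 7)² = (⅓ + 7)² = (22/3)² = 484/9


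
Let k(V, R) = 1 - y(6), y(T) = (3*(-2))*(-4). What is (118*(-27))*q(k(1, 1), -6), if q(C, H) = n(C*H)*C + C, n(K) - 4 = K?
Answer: 10478754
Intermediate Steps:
n(K) = 4 + K
y(T) = 24 (y(T) = -6*(-4) = 24)
k(V, R) = -23 (k(V, R) = 1 - 1*24 = 1 - 24 = -23)
q(C, H) = C + C*(4 + C*H) (q(C, H) = (4 + C*H)*C + C = C*(4 + C*H) + C = C + C*(4 + C*H))
(118*(-27))*q(k(1, 1), -6) = (118*(-27))*(-23*(5 - 23*(-6))) = -(-73278)*(5 + 138) = -(-73278)*143 = -3186*(-3289) = 10478754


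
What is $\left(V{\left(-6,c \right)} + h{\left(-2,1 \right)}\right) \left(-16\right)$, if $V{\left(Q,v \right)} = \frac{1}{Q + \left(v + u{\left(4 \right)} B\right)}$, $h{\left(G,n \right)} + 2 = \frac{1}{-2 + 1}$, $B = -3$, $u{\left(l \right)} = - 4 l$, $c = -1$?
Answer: $\frac{1952}{41} \approx 47.61$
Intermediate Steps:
$h{\left(G,n \right)} = -3$ ($h{\left(G,n \right)} = -2 + \frac{1}{-2 + 1} = -2 + \frac{1}{-1} = -2 - 1 = -3$)
$V{\left(Q,v \right)} = \frac{1}{48 + Q + v}$ ($V{\left(Q,v \right)} = \frac{1}{Q + \left(v + \left(-4\right) 4 \left(-3\right)\right)} = \frac{1}{Q + \left(v - -48\right)} = \frac{1}{Q + \left(v + 48\right)} = \frac{1}{Q + \left(48 + v\right)} = \frac{1}{48 + Q + v}$)
$\left(V{\left(-6,c \right)} + h{\left(-2,1 \right)}\right) \left(-16\right) = \left(\frac{1}{48 - 6 - 1} - 3\right) \left(-16\right) = \left(\frac{1}{41} - 3\right) \left(-16\right) = \left(- \frac{122}{41}\right) \left(-16\right) = \frac{1952}{41}$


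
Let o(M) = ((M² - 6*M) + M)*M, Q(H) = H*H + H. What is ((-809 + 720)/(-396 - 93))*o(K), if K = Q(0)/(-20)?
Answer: 0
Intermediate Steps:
Q(H) = H + H² (Q(H) = H² + H = H + H²)
K = 0 (K = (0*(1 + 0))/(-20) = (0*1)*(-1/20) = 0*(-1/20) = 0)
o(M) = M*(M² - 5*M) (o(M) = (M² - 5*M)*M = M*(M² - 5*M))
((-809 + 720)/(-396 - 93))*o(K) = ((-809 + 720)/(-396 - 93))*(0²*(-5 + 0)) = (-89/(-489))*(0*(-5)) = -89*(-1/489)*0 = (89/489)*0 = 0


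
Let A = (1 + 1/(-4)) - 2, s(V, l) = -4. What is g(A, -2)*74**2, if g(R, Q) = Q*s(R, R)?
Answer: 43808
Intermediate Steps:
A = -5/4 (A = (1 + 1*(-1/4)) - 2 = (1 - 1/4) - 2 = 3/4 - 2 = -5/4 ≈ -1.2500)
g(R, Q) = -4*Q (g(R, Q) = Q*(-4) = -4*Q)
g(A, -2)*74**2 = -4*(-2)*74**2 = 8*5476 = 43808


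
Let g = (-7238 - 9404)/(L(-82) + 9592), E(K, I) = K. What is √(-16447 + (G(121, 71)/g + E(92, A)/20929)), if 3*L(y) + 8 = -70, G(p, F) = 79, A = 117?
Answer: 2*I*√125046637176473457049/174150209 ≈ 128.42*I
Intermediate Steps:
L(y) = -26 (L(y) = -8/3 + (⅓)*(-70) = -8/3 - 70/3 = -26)
g = -8321/4783 (g = (-7238 - 9404)/(-26 + 9592) = -16642/9566 = -16642*1/9566 = -8321/4783 ≈ -1.7397)
√(-16447 + (G(121, 71)/g + E(92, A)/20929)) = √(-16447 + (79/(-8321/4783) + 92/20929)) = √(-16447 + (79*(-4783/8321) + 92*(1/20929))) = √(-16447 + (-377857/8321 + 92/20929)) = √(-16447 - 7907403621/174150209) = √(-2872155891044/174150209) = 2*I*√125046637176473457049/174150209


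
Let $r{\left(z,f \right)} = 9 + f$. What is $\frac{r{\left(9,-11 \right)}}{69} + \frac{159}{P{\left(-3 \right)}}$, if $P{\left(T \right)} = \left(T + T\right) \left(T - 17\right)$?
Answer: $\frac{3577}{2760} \approx 1.296$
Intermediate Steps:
$P{\left(T \right)} = 2 T \left(-17 + T\right)$
$\frac{r{\left(9,-11 \right)}}{69} + \frac{159}{P{\left(-3 \right)}} = \frac{9 - 11}{69} + \frac{159}{2 \left(-3\right) \left(-17 - 3\right)} = \left(-2\right) \frac{1}{69} + \frac{159}{2 \left(-3\right) \left(-20\right)} = - \frac{2}{69} + \frac{159}{120} = - \frac{2}{69} + 159 \cdot \frac{1}{120} = - \frac{2}{69} + \frac{53}{40} = \frac{3577}{2760}$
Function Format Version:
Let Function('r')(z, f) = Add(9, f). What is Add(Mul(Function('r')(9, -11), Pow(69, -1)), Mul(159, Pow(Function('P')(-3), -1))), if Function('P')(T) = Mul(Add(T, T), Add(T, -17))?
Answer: Rational(3577, 2760) ≈ 1.2960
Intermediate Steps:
Function('P')(T) = Mul(2, T, Add(-17, T)) (Function('P')(T) = Mul(Mul(2, T), Add(-17, T)) = Mul(2, T, Add(-17, T)))
Add(Mul(Function('r')(9, -11), Pow(69, -1)), Mul(159, Pow(Function('P')(-3), -1))) = Add(Mul(Add(9, -11), Pow(69, -1)), Mul(159, Pow(Mul(2, -3, Add(-17, -3)), -1))) = Add(Mul(-2, Rational(1, 69)), Mul(159, Pow(Mul(2, -3, -20), -1))) = Add(Rational(-2, 69), Mul(159, Pow(120, -1))) = Add(Rational(-2, 69), Mul(159, Rational(1, 120))) = Add(Rational(-2, 69), Rational(53, 40)) = Rational(3577, 2760)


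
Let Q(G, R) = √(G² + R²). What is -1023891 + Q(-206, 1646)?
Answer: -1023891 + 58*√818 ≈ -1.0222e+6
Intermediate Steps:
-1023891 + Q(-206, 1646) = -1023891 + √((-206)² + 1646²) = -1023891 + √(42436 + 2709316) = -1023891 + √2751752 = -1023891 + 58*√818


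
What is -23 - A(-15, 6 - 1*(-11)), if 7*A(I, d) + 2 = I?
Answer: -144/7 ≈ -20.571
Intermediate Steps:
A(I, d) = -2/7 + I/7
-23 - A(-15, 6 - 1*(-11)) = -23 - (-2/7 + (1/7)*(-15)) = -23 - (-2/7 - 15/7) = -23 - 1*(-17/7) = -23 + 17/7 = -144/7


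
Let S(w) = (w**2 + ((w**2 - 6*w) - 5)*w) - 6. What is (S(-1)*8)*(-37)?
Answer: 2072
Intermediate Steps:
S(w) = -6 + w**2 + w*(-5 + w**2 - 6*w) (S(w) = (w**2 + (-5 + w**2 - 6*w)*w) - 6 = (w**2 + w*(-5 + w**2 - 6*w)) - 6 = -6 + w**2 + w*(-5 + w**2 - 6*w))
(S(-1)*8)*(-37) = ((-6 + (-1)**3 - 5*(-1) - 5*(-1)**2)*8)*(-37) = ((-6 - 1 + 5 - 5*1)*8)*(-37) = ((-6 - 1 + 5 - 5)*8)*(-37) = -7*8*(-37) = -56*(-37) = 2072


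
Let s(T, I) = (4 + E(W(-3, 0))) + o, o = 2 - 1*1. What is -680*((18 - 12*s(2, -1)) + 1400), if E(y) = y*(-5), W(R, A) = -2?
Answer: -841840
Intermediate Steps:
o = 1 (o = 2 - 1 = 1)
E(y) = -5*y
s(T, I) = 15 (s(T, I) = (4 - 5*(-2)) + 1 = (4 + 10) + 1 = 14 + 1 = 15)
-680*((18 - 12*s(2, -1)) + 1400) = -680*((18 - 12*15) + 1400) = -680*((18 - 180) + 1400) = -680*(-162 + 1400) = -680*1238 = -841840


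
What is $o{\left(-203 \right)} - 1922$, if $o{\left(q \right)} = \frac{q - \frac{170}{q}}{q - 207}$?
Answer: $- \frac{159927021}{83230} \approx -1921.5$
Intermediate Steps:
$o{\left(q \right)} = \frac{q - \frac{170}{q}}{-207 + q}$
$o{\left(-203 \right)} - 1922 = \frac{-170 + \left(-203\right)^{2}}{\left(-203\right) \left(-207 - 203\right)} - 1922 = - \frac{-170 + 41209}{203 \left(-410\right)} - 1922 = \left(- \frac{1}{203}\right) \left(- \frac{1}{410}\right) 41039 - 1922 = \frac{41039}{83230} - 1922 = - \frac{159927021}{83230}$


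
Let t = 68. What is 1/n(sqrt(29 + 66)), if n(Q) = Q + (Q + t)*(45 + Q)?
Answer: 631/1743881 - 114*sqrt(95)/8719405 ≈ 0.00023440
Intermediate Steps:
n(Q) = Q + (45 + Q)*(68 + Q) (n(Q) = Q + (Q + 68)*(45 + Q) = Q + (68 + Q)*(45 + Q) = Q + (45 + Q)*(68 + Q))
1/n(sqrt(29 + 66)) = 1/(3060 + (sqrt(29 + 66))**2 + 114*sqrt(29 + 66)) = 1/(3060 + (sqrt(95))**2 + 114*sqrt(95)) = 1/(3060 + 95 + 114*sqrt(95)) = 1/(3155 + 114*sqrt(95))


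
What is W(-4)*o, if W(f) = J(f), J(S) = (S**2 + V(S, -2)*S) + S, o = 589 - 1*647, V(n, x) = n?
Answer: -1624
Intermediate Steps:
o = -58 (o = 589 - 647 = -58)
J(S) = S + 2*S**2 (J(S) = (S**2 + S*S) + S = (S**2 + S**2) + S = 2*S**2 + S = S + 2*S**2)
W(f) = f*(1 + 2*f)
W(-4)*o = -4*(1 + 2*(-4))*(-58) = -4*(1 - 8)*(-58) = -4*(-7)*(-58) = 28*(-58) = -1624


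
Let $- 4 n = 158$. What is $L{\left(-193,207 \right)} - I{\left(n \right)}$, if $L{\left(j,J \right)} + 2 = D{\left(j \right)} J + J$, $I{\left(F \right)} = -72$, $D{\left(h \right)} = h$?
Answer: $-39674$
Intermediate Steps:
$n = - \frac{79}{2}$ ($n = \left(- \frac{1}{4}\right) 158 = - \frac{79}{2} \approx -39.5$)
$L{\left(j,J \right)} = -2 + J + J j$ ($L{\left(j,J \right)} = -2 + \left(j J + J\right) = -2 + \left(J j + J\right) = -2 + \left(J + J j\right) = -2 + J + J j$)
$L{\left(-193,207 \right)} - I{\left(n \right)} = \left(-2 + 207 + 207 \left(-193\right)\right) - -72 = \left(-2 + 207 - 39951\right) + 72 = -39746 + 72 = -39674$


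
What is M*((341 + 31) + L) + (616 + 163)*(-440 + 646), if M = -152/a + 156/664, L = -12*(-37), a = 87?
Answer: 383290814/2407 ≈ 1.5924e+5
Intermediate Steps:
L = 444
M = -21839/14442 (M = -152/87 + 156/664 = -152*1/87 + 156*(1/664) = -152/87 + 39/166 = -21839/14442 ≈ -1.5122)
M*((341 + 31) + L) + (616 + 163)*(-440 + 646) = -21839*((341 + 31) + 444)/14442 + (616 + 163)*(-440 + 646) = -21839*(372 + 444)/14442 + 779*206 = -21839/14442*816 + 160474 = -2970104/2407 + 160474 = 383290814/2407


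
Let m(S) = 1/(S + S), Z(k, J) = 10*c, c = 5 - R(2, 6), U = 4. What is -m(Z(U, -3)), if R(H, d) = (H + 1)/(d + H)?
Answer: -2/185 ≈ -0.010811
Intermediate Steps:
R(H, d) = (1 + H)/(H + d)
c = 37/8 (c = 5 - (1 + 2)/(2 + 6) = 5 - 3/8 = 37/8 ≈ 4.6250)
Z(k, J) = 185/4 (Z(k, J) = 10*(37/8) = 185/4)
m(S) = 1/(2*S)
-m(Z(U, -3)) = -1/(2*185/4) = -4/(2*185) = -1*2/185 = -2/185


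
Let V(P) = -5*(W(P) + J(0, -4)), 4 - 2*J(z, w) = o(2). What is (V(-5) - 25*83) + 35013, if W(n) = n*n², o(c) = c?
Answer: 33558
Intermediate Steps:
J(z, w) = 1 (J(z, w) = 2 - ½*2 = 2 - 1 = 1)
W(n) = n³
V(P) = -5 - 5*P³ (V(P) = -5*(P³ + 1) = -5*(1 + P³) = -5 - 5*P³)
(V(-5) - 25*83) + 35013 = ((-5 - 5*(-5)³) - 25*83) + 35013 = ((-5 - 5*(-125)) - 2075) + 35013 = ((-5 + 625) - 2075) + 35013 = (620 - 2075) + 35013 = -1455 + 35013 = 33558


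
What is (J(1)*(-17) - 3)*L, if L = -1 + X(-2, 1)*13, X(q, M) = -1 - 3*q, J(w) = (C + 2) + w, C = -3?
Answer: -192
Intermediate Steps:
J(w) = -1 + w (J(w) = (-3 + 2) + w = -1 + w)
L = 64 (L = -1 + (-1 - 3*(-2))*13 = -1 + (-1 + 6)*13 = -1 + 5*13 = -1 + 65 = 64)
(J(1)*(-17) - 3)*L = ((-1 + 1)*(-17) - 3)*64 = (0*(-17) - 3)*64 = (0 - 3)*64 = -3*64 = -192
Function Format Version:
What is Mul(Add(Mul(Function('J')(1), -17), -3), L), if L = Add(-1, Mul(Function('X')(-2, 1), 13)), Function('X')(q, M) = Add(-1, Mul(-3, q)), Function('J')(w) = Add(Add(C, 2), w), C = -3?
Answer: -192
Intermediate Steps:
Function('J')(w) = Add(-1, w) (Function('J')(w) = Add(Add(-3, 2), w) = Add(-1, w))
L = 64 (L = Add(-1, Mul(Add(-1, Mul(-3, -2)), 13)) = Add(-1, Mul(Add(-1, 6), 13)) = Add(-1, Mul(5, 13)) = Add(-1, 65) = 64)
Mul(Add(Mul(Function('J')(1), -17), -3), L) = Mul(Add(Mul(Add(-1, 1), -17), -3), 64) = Mul(Add(Mul(0, -17), -3), 64) = Mul(Add(0, -3), 64) = Mul(-3, 64) = -192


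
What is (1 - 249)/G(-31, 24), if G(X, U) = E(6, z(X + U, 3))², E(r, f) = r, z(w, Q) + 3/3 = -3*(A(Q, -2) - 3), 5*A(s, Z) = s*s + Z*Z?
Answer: -62/9 ≈ -6.8889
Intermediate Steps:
A(s, Z) = Z²/5 + s²/5 (A(s, Z) = (s*s + Z*Z)/5 = (s² + Z²)/5 = (Z² + s²)/5 = Z²/5 + s²/5)
z(w, Q) = 28/5 - 3*Q²/5 (z(w, Q) = -1 - 3*(((⅕)*(-2)² + Q²/5) - 3) = -1 - 3*(((⅕)*4 + Q²/5) - 3) = -1 - 3*((⅘ + Q²/5) - 3) = -1 - 3*(-11/5 + Q²/5) = -1 + (33/5 - 3*Q²/5) = 28/5 - 3*Q²/5)
G(X, U) = 36 (G(X, U) = 6² = 36)
(1 - 249)/G(-31, 24) = (1 - 249)/36 = -248*1/36 = -62/9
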